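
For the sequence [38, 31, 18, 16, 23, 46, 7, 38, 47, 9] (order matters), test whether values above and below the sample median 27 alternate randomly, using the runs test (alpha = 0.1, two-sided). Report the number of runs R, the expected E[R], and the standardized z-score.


Step 1: Compute median = 27; label A = above, B = below.
Labels in order: AABBBABAAB  (n_A = 5, n_B = 5)
Step 2: Count runs R = 6.
Step 3: Under H0 (random ordering), E[R] = 2*n_A*n_B/(n_A+n_B) + 1 = 2*5*5/10 + 1 = 6.0000.
        Var[R] = 2*n_A*n_B*(2*n_A*n_B - n_A - n_B) / ((n_A+n_B)^2 * (n_A+n_B-1)) = 2000/900 = 2.2222.
        SD[R] = 1.4907.
Step 4: R = E[R], so z = 0 with no continuity correction.
Step 5: Two-sided p-value via normal approximation = 2*(1 - Phi(|z|)) = 1.000000.
Step 6: alpha = 0.1. fail to reject H0.

R = 6, z = 0.0000, p = 1.000000, fail to reject H0.


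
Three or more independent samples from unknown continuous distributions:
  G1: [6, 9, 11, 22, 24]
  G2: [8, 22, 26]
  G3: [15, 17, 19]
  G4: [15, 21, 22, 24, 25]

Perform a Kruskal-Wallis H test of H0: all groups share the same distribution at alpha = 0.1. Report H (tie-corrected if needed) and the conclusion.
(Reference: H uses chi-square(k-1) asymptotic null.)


Step 1: Combine all N = 16 observations and assign midranks.
sorted (value, group, rank): (6,G1,1), (8,G2,2), (9,G1,3), (11,G1,4), (15,G3,5.5), (15,G4,5.5), (17,G3,7), (19,G3,8), (21,G4,9), (22,G1,11), (22,G2,11), (22,G4,11), (24,G1,13.5), (24,G4,13.5), (25,G4,15), (26,G2,16)
Step 2: Sum ranks within each group.
R_1 = 32.5 (n_1 = 5)
R_2 = 29 (n_2 = 3)
R_3 = 20.5 (n_3 = 3)
R_4 = 54 (n_4 = 5)
Step 3: H = 12/(N(N+1)) * sum(R_i^2/n_i) - 3(N+1)
     = 12/(16*17) * (32.5^2/5 + 29^2/3 + 20.5^2/3 + 54^2/5) - 3*17
     = 0.044118 * 1214.87 - 51
     = 2.597059.
Step 4: Ties present; correction factor C = 1 - 36/(16^3 - 16) = 0.991176. Corrected H = 2.597059 / 0.991176 = 2.620178.
Step 5: Under H0, H ~ chi^2(3); p-value = 0.453963.
Step 6: alpha = 0.1. fail to reject H0.

H = 2.6202, df = 3, p = 0.453963, fail to reject H0.


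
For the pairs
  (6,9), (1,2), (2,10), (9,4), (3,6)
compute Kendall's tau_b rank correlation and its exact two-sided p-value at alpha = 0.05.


Step 1: Enumerate the 10 unordered pairs (i,j) with i<j and classify each by sign(x_j-x_i) * sign(y_j-y_i).
  (1,2):dx=-5,dy=-7->C; (1,3):dx=-4,dy=+1->D; (1,4):dx=+3,dy=-5->D; (1,5):dx=-3,dy=-3->C
  (2,3):dx=+1,dy=+8->C; (2,4):dx=+8,dy=+2->C; (2,5):dx=+2,dy=+4->C; (3,4):dx=+7,dy=-6->D
  (3,5):dx=+1,dy=-4->D; (4,5):dx=-6,dy=+2->D
Step 2: C = 5, D = 5, total pairs = 10.
Step 3: tau = (C - D)/(n(n-1)/2) = (5 - 5)/10 = 0.000000.
Step 4: Exact two-sided p-value (enumerate n! = 120 permutations of y under H0): p = 1.000000.
Step 5: alpha = 0.05. fail to reject H0.

tau_b = 0.0000 (C=5, D=5), p = 1.000000, fail to reject H0.


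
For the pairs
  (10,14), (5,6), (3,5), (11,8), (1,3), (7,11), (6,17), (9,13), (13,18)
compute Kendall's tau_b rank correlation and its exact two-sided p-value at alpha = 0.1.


Step 1: Enumerate the 36 unordered pairs (i,j) with i<j and classify each by sign(x_j-x_i) * sign(y_j-y_i).
  (1,2):dx=-5,dy=-8->C; (1,3):dx=-7,dy=-9->C; (1,4):dx=+1,dy=-6->D; (1,5):dx=-9,dy=-11->C
  (1,6):dx=-3,dy=-3->C; (1,7):dx=-4,dy=+3->D; (1,8):dx=-1,dy=-1->C; (1,9):dx=+3,dy=+4->C
  (2,3):dx=-2,dy=-1->C; (2,4):dx=+6,dy=+2->C; (2,5):dx=-4,dy=-3->C; (2,6):dx=+2,dy=+5->C
  (2,7):dx=+1,dy=+11->C; (2,8):dx=+4,dy=+7->C; (2,9):dx=+8,dy=+12->C; (3,4):dx=+8,dy=+3->C
  (3,5):dx=-2,dy=-2->C; (3,6):dx=+4,dy=+6->C; (3,7):dx=+3,dy=+12->C; (3,8):dx=+6,dy=+8->C
  (3,9):dx=+10,dy=+13->C; (4,5):dx=-10,dy=-5->C; (4,6):dx=-4,dy=+3->D; (4,7):dx=-5,dy=+9->D
  (4,8):dx=-2,dy=+5->D; (4,9):dx=+2,dy=+10->C; (5,6):dx=+6,dy=+8->C; (5,7):dx=+5,dy=+14->C
  (5,8):dx=+8,dy=+10->C; (5,9):dx=+12,dy=+15->C; (6,7):dx=-1,dy=+6->D; (6,8):dx=+2,dy=+2->C
  (6,9):dx=+6,dy=+7->C; (7,8):dx=+3,dy=-4->D; (7,9):dx=+7,dy=+1->C; (8,9):dx=+4,dy=+5->C
Step 2: C = 29, D = 7, total pairs = 36.
Step 3: tau = (C - D)/(n(n-1)/2) = (29 - 7)/36 = 0.611111.
Step 4: Exact two-sided p-value (enumerate n! = 362880 permutations of y under H0): p = 0.024741.
Step 5: alpha = 0.1. reject H0.

tau_b = 0.6111 (C=29, D=7), p = 0.024741, reject H0.


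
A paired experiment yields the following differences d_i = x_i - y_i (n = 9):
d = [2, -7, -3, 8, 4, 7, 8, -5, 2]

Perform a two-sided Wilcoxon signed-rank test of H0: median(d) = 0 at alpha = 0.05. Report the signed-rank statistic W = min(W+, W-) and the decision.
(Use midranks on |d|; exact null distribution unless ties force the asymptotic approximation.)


Step 1: Drop any zero differences (none here) and take |d_i|.
|d| = [2, 7, 3, 8, 4, 7, 8, 5, 2]
Step 2: Midrank |d_i| (ties get averaged ranks).
ranks: |2|->1.5, |7|->6.5, |3|->3, |8|->8.5, |4|->4, |7|->6.5, |8|->8.5, |5|->5, |2|->1.5
Step 3: Attach original signs; sum ranks with positive sign and with negative sign.
W+ = 1.5 + 8.5 + 4 + 6.5 + 8.5 + 1.5 = 30.5
W- = 6.5 + 3 + 5 = 14.5
(Check: W+ + W- = 45 should equal n(n+1)/2 = 45.)
Step 4: Test statistic W = min(W+, W-) = 14.5.
Step 5: Ties in |d|, so use the tie-corrected normal approximation.
        E[W] = n(n+1)/4 = 9*10/4 = 22.5.
        Tie groups: |d|=2 (t=2), |d|=7 (t=2), |d|=8 (t=2); sum(t^3 - t) = 18.
        Var[W] = n(n+1)(2n+1)/24 - sum(t^3-t)/48 = 1710/24 - 18/48 = 70.875.
        z = (W - E[W]) / sqrt(Var[W]) = (14.5 - 22.5) / 8.4187 = -0.9503.
        Two-sided p = 2*Phi(z) = 0.341979.
Step 6: alpha = 0.05. fail to reject H0.

W+ = 30.5, W- = 14.5, W = min = 14.5, p = 0.341979, fail to reject H0.


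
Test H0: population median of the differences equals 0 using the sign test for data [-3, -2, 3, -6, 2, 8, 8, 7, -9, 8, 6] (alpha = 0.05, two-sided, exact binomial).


Step 1: Discard zero differences. Original n = 11; n_eff = number of nonzero differences = 11.
Nonzero differences (with sign): -3, -2, +3, -6, +2, +8, +8, +7, -9, +8, +6
Step 2: Count signs: positive = 7, negative = 4.
Step 3: Under H0: P(positive) = 0.5, so the number of positives S ~ Bin(11, 0.5).
Step 4: Two-sided exact p-value = sum of Bin(11,0.5) probabilities at or below the observed probability = 0.548828.
Step 5: alpha = 0.05. fail to reject H0.

n_eff = 11, pos = 7, neg = 4, p = 0.548828, fail to reject H0.


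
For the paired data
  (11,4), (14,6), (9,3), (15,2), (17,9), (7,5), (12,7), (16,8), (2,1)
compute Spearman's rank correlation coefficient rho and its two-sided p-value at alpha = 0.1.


Step 1: Rank x and y separately (midranks; no ties here).
rank(x): 11->4, 14->6, 9->3, 15->7, 17->9, 7->2, 12->5, 16->8, 2->1
rank(y): 4->4, 6->6, 3->3, 2->2, 9->9, 5->5, 7->7, 8->8, 1->1
Step 2: d_i = R_x(i) - R_y(i); compute d_i^2.
  (4-4)^2=0, (6-6)^2=0, (3-3)^2=0, (7-2)^2=25, (9-9)^2=0, (2-5)^2=9, (5-7)^2=4, (8-8)^2=0, (1-1)^2=0
sum(d^2) = 38.
Step 3: rho = 1 - 6*38 / (9*(9^2 - 1)) = 1 - 228/720 = 0.683333.
Step 4: Under H0, t = rho * sqrt((n-2)/(1-rho^2)) = 2.4763 ~ t(7).
Step 5: Two-sided p-value from the t-distribution with 7 df = 0.042442.
Step 6: alpha = 0.1. reject H0.

rho = 0.6833, p = 0.042442, reject H0 at alpha = 0.1.


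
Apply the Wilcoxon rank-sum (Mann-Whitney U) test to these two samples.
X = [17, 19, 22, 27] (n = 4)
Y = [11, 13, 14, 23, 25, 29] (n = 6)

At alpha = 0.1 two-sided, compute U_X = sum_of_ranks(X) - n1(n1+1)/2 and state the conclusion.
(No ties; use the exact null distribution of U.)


Step 1: Combine and sort all 10 observations; assign midranks.
sorted (value, group): (11,Y), (13,Y), (14,Y), (17,X), (19,X), (22,X), (23,Y), (25,Y), (27,X), (29,Y)
ranks: 11->1, 13->2, 14->3, 17->4, 19->5, 22->6, 23->7, 25->8, 27->9, 29->10
Step 2: Rank sum for X: R1 = 4 + 5 + 6 + 9 = 24.
Step 3: U_X = R1 - n1(n1+1)/2 = 24 - 4*5/2 = 24 - 10 = 14.
       U_Y = n1*n2 - U_X = 24 - 14 = 10.
Step 4: No ties, so the exact null distribution of U (based on enumerating the C(10,4) = 210 equally likely rank assignments) gives the two-sided p-value.
Step 5: p-value = 0.761905; compare to alpha = 0.1. fail to reject H0.

U_X = 14, p = 0.761905, fail to reject H0 at alpha = 0.1.


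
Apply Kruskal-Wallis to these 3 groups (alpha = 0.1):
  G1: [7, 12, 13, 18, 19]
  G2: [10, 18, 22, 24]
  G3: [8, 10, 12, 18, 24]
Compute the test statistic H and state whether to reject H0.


Step 1: Combine all N = 14 observations and assign midranks.
sorted (value, group, rank): (7,G1,1), (8,G3,2), (10,G2,3.5), (10,G3,3.5), (12,G1,5.5), (12,G3,5.5), (13,G1,7), (18,G1,9), (18,G2,9), (18,G3,9), (19,G1,11), (22,G2,12), (24,G2,13.5), (24,G3,13.5)
Step 2: Sum ranks within each group.
R_1 = 33.5 (n_1 = 5)
R_2 = 38 (n_2 = 4)
R_3 = 33.5 (n_3 = 5)
Step 3: H = 12/(N(N+1)) * sum(R_i^2/n_i) - 3(N+1)
     = 12/(14*15) * (33.5^2/5 + 38^2/4 + 33.5^2/5) - 3*15
     = 0.057143 * 809.9 - 45
     = 1.280000.
Step 4: Ties present; correction factor C = 1 - 42/(14^3 - 14) = 0.984615. Corrected H = 1.280000 / 0.984615 = 1.300000.
Step 5: Under H0, H ~ chi^2(2); p-value = 0.522046.
Step 6: alpha = 0.1. fail to reject H0.

H = 1.3000, df = 2, p = 0.522046, fail to reject H0.


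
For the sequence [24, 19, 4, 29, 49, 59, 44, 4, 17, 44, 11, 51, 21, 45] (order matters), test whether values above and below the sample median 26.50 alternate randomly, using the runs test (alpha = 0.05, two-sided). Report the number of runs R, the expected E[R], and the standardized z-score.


Step 1: Compute median = 26.50; label A = above, B = below.
Labels in order: BBBAAAABBABABA  (n_A = 7, n_B = 7)
Step 2: Count runs R = 8.
Step 3: Under H0 (random ordering), E[R] = 2*n_A*n_B/(n_A+n_B) + 1 = 2*7*7/14 + 1 = 8.0000.
        Var[R] = 2*n_A*n_B*(2*n_A*n_B - n_A - n_B) / ((n_A+n_B)^2 * (n_A+n_B-1)) = 8232/2548 = 3.2308.
        SD[R] = 1.7974.
Step 4: R = E[R], so z = 0 with no continuity correction.
Step 5: Two-sided p-value via normal approximation = 2*(1 - Phi(|z|)) = 1.000000.
Step 6: alpha = 0.05. fail to reject H0.

R = 8, z = 0.0000, p = 1.000000, fail to reject H0.


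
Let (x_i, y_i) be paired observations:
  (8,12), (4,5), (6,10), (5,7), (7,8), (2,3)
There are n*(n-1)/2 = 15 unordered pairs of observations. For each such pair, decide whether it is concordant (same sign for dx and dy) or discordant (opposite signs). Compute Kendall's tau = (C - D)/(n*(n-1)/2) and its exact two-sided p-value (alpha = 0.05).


Step 1: Enumerate the 15 unordered pairs (i,j) with i<j and classify each by sign(x_j-x_i) * sign(y_j-y_i).
  (1,2):dx=-4,dy=-7->C; (1,3):dx=-2,dy=-2->C; (1,4):dx=-3,dy=-5->C; (1,5):dx=-1,dy=-4->C
  (1,6):dx=-6,dy=-9->C; (2,3):dx=+2,dy=+5->C; (2,4):dx=+1,dy=+2->C; (2,5):dx=+3,dy=+3->C
  (2,6):dx=-2,dy=-2->C; (3,4):dx=-1,dy=-3->C; (3,5):dx=+1,dy=-2->D; (3,6):dx=-4,dy=-7->C
  (4,5):dx=+2,dy=+1->C; (4,6):dx=-3,dy=-4->C; (5,6):dx=-5,dy=-5->C
Step 2: C = 14, D = 1, total pairs = 15.
Step 3: tau = (C - D)/(n(n-1)/2) = (14 - 1)/15 = 0.866667.
Step 4: Exact two-sided p-value (enumerate n! = 720 permutations of y under H0): p = 0.016667.
Step 5: alpha = 0.05. reject H0.

tau_b = 0.8667 (C=14, D=1), p = 0.016667, reject H0.


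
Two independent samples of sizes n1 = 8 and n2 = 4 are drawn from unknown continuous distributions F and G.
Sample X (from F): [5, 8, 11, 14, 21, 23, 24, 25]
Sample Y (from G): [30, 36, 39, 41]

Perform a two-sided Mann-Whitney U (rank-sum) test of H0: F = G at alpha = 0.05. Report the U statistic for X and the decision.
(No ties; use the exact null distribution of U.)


Step 1: Combine and sort all 12 observations; assign midranks.
sorted (value, group): (5,X), (8,X), (11,X), (14,X), (21,X), (23,X), (24,X), (25,X), (30,Y), (36,Y), (39,Y), (41,Y)
ranks: 5->1, 8->2, 11->3, 14->4, 21->5, 23->6, 24->7, 25->8, 30->9, 36->10, 39->11, 41->12
Step 2: Rank sum for X: R1 = 1 + 2 + 3 + 4 + 5 + 6 + 7 + 8 = 36.
Step 3: U_X = R1 - n1(n1+1)/2 = 36 - 8*9/2 = 36 - 36 = 0.
       U_Y = n1*n2 - U_X = 32 - 0 = 32.
Step 4: No ties, so the exact null distribution of U (based on enumerating the C(12,8) = 495 equally likely rank assignments) gives the two-sided p-value.
Step 5: p-value = 0.004040; compare to alpha = 0.05. reject H0.

U_X = 0, p = 0.004040, reject H0 at alpha = 0.05.


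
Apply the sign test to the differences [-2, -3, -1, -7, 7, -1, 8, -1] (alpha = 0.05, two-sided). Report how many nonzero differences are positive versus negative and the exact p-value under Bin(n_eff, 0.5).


Step 1: Discard zero differences. Original n = 8; n_eff = number of nonzero differences = 8.
Nonzero differences (with sign): -2, -3, -1, -7, +7, -1, +8, -1
Step 2: Count signs: positive = 2, negative = 6.
Step 3: Under H0: P(positive) = 0.5, so the number of positives S ~ Bin(8, 0.5).
Step 4: Two-sided exact p-value = sum of Bin(8,0.5) probabilities at or below the observed probability = 0.289062.
Step 5: alpha = 0.05. fail to reject H0.

n_eff = 8, pos = 2, neg = 6, p = 0.289062, fail to reject H0.


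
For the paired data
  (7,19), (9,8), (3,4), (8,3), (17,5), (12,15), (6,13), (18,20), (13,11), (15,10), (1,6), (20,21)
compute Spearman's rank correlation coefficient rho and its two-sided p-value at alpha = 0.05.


Step 1: Rank x and y separately (midranks; no ties here).
rank(x): 7->4, 9->6, 3->2, 8->5, 17->10, 12->7, 6->3, 18->11, 13->8, 15->9, 1->1, 20->12
rank(y): 19->10, 8->5, 4->2, 3->1, 5->3, 15->9, 13->8, 20->11, 11->7, 10->6, 6->4, 21->12
Step 2: d_i = R_x(i) - R_y(i); compute d_i^2.
  (4-10)^2=36, (6-5)^2=1, (2-2)^2=0, (5-1)^2=16, (10-3)^2=49, (7-9)^2=4, (3-8)^2=25, (11-11)^2=0, (8-7)^2=1, (9-6)^2=9, (1-4)^2=9, (12-12)^2=0
sum(d^2) = 150.
Step 3: rho = 1 - 6*150 / (12*(12^2 - 1)) = 1 - 900/1716 = 0.475524.
Step 4: Under H0, t = rho * sqrt((n-2)/(1-rho^2)) = 1.7094 ~ t(10).
Step 5: Two-sided p-value from the t-distribution with 10 df = 0.118176.
Step 6: alpha = 0.05. fail to reject H0.

rho = 0.4755, p = 0.118176, fail to reject H0 at alpha = 0.05.


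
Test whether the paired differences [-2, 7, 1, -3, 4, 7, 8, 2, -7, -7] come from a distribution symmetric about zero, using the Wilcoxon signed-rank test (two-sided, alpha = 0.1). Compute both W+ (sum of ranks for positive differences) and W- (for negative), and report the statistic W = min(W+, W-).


Step 1: Drop any zero differences (none here) and take |d_i|.
|d| = [2, 7, 1, 3, 4, 7, 8, 2, 7, 7]
Step 2: Midrank |d_i| (ties get averaged ranks).
ranks: |2|->2.5, |7|->7.5, |1|->1, |3|->4, |4|->5, |7|->7.5, |8|->10, |2|->2.5, |7|->7.5, |7|->7.5
Step 3: Attach original signs; sum ranks with positive sign and with negative sign.
W+ = 7.5 + 1 + 5 + 7.5 + 10 + 2.5 = 33.5
W- = 2.5 + 4 + 7.5 + 7.5 = 21.5
(Check: W+ + W- = 55 should equal n(n+1)/2 = 55.)
Step 4: Test statistic W = min(W+, W-) = 21.5.
Step 5: Ties in |d|, so use the tie-corrected normal approximation.
        E[W] = n(n+1)/4 = 10*11/4 = 27.5.
        Tie groups: |d|=2 (t=2), |d|=7 (t=4); sum(t^3 - t) = 66.
        Var[W] = n(n+1)(2n+1)/24 - sum(t^3-t)/48 = 2310/24 - 66/48 = 94.875.
        z = (W - E[W]) / sqrt(Var[W]) = (21.5 - 27.5) / 9.7404 = -0.6160.
        Two-sided p = 2*Phi(z) = 0.537900.
Step 6: alpha = 0.1. fail to reject H0.

W+ = 33.5, W- = 21.5, W = min = 21.5, p = 0.537900, fail to reject H0.


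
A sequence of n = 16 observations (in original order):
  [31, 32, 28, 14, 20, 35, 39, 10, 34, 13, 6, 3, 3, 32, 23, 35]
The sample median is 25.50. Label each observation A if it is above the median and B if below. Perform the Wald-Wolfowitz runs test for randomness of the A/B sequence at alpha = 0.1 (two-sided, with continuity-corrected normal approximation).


Step 1: Compute median = 25.50; label A = above, B = below.
Labels in order: AAABBAABABBBBABA  (n_A = 8, n_B = 8)
Step 2: Count runs R = 9.
Step 3: Under H0 (random ordering), E[R] = 2*n_A*n_B/(n_A+n_B) + 1 = 2*8*8/16 + 1 = 9.0000.
        Var[R] = 2*n_A*n_B*(2*n_A*n_B - n_A - n_B) / ((n_A+n_B)^2 * (n_A+n_B-1)) = 14336/3840 = 3.7333.
        SD[R] = 1.9322.
Step 4: R = E[R], so z = 0 with no continuity correction.
Step 5: Two-sided p-value via normal approximation = 2*(1 - Phi(|z|)) = 1.000000.
Step 6: alpha = 0.1. fail to reject H0.

R = 9, z = 0.0000, p = 1.000000, fail to reject H0.


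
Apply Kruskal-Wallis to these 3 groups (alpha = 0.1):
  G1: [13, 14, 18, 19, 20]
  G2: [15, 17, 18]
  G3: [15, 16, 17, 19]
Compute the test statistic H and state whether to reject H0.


Step 1: Combine all N = 12 observations and assign midranks.
sorted (value, group, rank): (13,G1,1), (14,G1,2), (15,G2,3.5), (15,G3,3.5), (16,G3,5), (17,G2,6.5), (17,G3,6.5), (18,G1,8.5), (18,G2,8.5), (19,G1,10.5), (19,G3,10.5), (20,G1,12)
Step 2: Sum ranks within each group.
R_1 = 34 (n_1 = 5)
R_2 = 18.5 (n_2 = 3)
R_3 = 25.5 (n_3 = 4)
Step 3: H = 12/(N(N+1)) * sum(R_i^2/n_i) - 3(N+1)
     = 12/(12*13) * (34^2/5 + 18.5^2/3 + 25.5^2/4) - 3*13
     = 0.076923 * 507.846 - 39
     = 0.065064.
Step 4: Ties present; correction factor C = 1 - 24/(12^3 - 12) = 0.986014. Corrected H = 0.065064 / 0.986014 = 0.065987.
Step 5: Under H0, H ~ chi^2(2); p-value = 0.967545.
Step 6: alpha = 0.1. fail to reject H0.

H = 0.0660, df = 2, p = 0.967545, fail to reject H0.


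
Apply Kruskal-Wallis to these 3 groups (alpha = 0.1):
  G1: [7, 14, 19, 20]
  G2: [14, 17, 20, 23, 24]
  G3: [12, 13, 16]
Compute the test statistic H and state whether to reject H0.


Step 1: Combine all N = 12 observations and assign midranks.
sorted (value, group, rank): (7,G1,1), (12,G3,2), (13,G3,3), (14,G1,4.5), (14,G2,4.5), (16,G3,6), (17,G2,7), (19,G1,8), (20,G1,9.5), (20,G2,9.5), (23,G2,11), (24,G2,12)
Step 2: Sum ranks within each group.
R_1 = 23 (n_1 = 4)
R_2 = 44 (n_2 = 5)
R_3 = 11 (n_3 = 3)
Step 3: H = 12/(N(N+1)) * sum(R_i^2/n_i) - 3(N+1)
     = 12/(12*13) * (23^2/4 + 44^2/5 + 11^2/3) - 3*13
     = 0.076923 * 559.783 - 39
     = 4.060256.
Step 4: Ties present; correction factor C = 1 - 12/(12^3 - 12) = 0.993007. Corrected H = 4.060256 / 0.993007 = 4.088850.
Step 5: Under H0, H ~ chi^2(2); p-value = 0.129455.
Step 6: alpha = 0.1. fail to reject H0.

H = 4.0888, df = 2, p = 0.129455, fail to reject H0.


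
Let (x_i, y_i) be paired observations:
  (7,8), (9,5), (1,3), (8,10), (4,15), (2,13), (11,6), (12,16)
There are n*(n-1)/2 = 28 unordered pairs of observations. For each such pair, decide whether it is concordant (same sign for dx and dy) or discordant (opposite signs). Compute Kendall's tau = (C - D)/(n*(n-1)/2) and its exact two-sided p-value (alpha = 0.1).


Step 1: Enumerate the 28 unordered pairs (i,j) with i<j and classify each by sign(x_j-x_i) * sign(y_j-y_i).
  (1,2):dx=+2,dy=-3->D; (1,3):dx=-6,dy=-5->C; (1,4):dx=+1,dy=+2->C; (1,5):dx=-3,dy=+7->D
  (1,6):dx=-5,dy=+5->D; (1,7):dx=+4,dy=-2->D; (1,8):dx=+5,dy=+8->C; (2,3):dx=-8,dy=-2->C
  (2,4):dx=-1,dy=+5->D; (2,5):dx=-5,dy=+10->D; (2,6):dx=-7,dy=+8->D; (2,7):dx=+2,dy=+1->C
  (2,8):dx=+3,dy=+11->C; (3,4):dx=+7,dy=+7->C; (3,5):dx=+3,dy=+12->C; (3,6):dx=+1,dy=+10->C
  (3,7):dx=+10,dy=+3->C; (3,8):dx=+11,dy=+13->C; (4,5):dx=-4,dy=+5->D; (4,6):dx=-6,dy=+3->D
  (4,7):dx=+3,dy=-4->D; (4,8):dx=+4,dy=+6->C; (5,6):dx=-2,dy=-2->C; (5,7):dx=+7,dy=-9->D
  (5,8):dx=+8,dy=+1->C; (6,7):dx=+9,dy=-7->D; (6,8):dx=+10,dy=+3->C; (7,8):dx=+1,dy=+10->C
Step 2: C = 16, D = 12, total pairs = 28.
Step 3: tau = (C - D)/(n(n-1)/2) = (16 - 12)/28 = 0.142857.
Step 4: Exact two-sided p-value (enumerate n! = 40320 permutations of y under H0): p = 0.719544.
Step 5: alpha = 0.1. fail to reject H0.

tau_b = 0.1429 (C=16, D=12), p = 0.719544, fail to reject H0.


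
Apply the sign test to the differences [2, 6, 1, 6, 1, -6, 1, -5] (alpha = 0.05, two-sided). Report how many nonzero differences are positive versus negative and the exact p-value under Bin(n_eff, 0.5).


Step 1: Discard zero differences. Original n = 8; n_eff = number of nonzero differences = 8.
Nonzero differences (with sign): +2, +6, +1, +6, +1, -6, +1, -5
Step 2: Count signs: positive = 6, negative = 2.
Step 3: Under H0: P(positive) = 0.5, so the number of positives S ~ Bin(8, 0.5).
Step 4: Two-sided exact p-value = sum of Bin(8,0.5) probabilities at or below the observed probability = 0.289062.
Step 5: alpha = 0.05. fail to reject H0.

n_eff = 8, pos = 6, neg = 2, p = 0.289062, fail to reject H0.


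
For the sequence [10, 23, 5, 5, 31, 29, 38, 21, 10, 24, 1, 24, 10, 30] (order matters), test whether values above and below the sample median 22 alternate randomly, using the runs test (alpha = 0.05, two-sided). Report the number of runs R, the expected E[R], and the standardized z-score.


Step 1: Compute median = 22; label A = above, B = below.
Labels in order: BABBAAABBABABA  (n_A = 7, n_B = 7)
Step 2: Count runs R = 10.
Step 3: Under H0 (random ordering), E[R] = 2*n_A*n_B/(n_A+n_B) + 1 = 2*7*7/14 + 1 = 8.0000.
        Var[R] = 2*n_A*n_B*(2*n_A*n_B - n_A - n_B) / ((n_A+n_B)^2 * (n_A+n_B-1)) = 8232/2548 = 3.2308.
        SD[R] = 1.7974.
Step 4: Continuity-corrected z = (R - 0.5 - E[R]) / SD[R] = (10 - 0.5 - 8.0000) / 1.7974 = 0.8345.
Step 5: Two-sided p-value via normal approximation = 2*(1 - Phi(|z|)) = 0.403986.
Step 6: alpha = 0.05. fail to reject H0.

R = 10, z = 0.8345, p = 0.403986, fail to reject H0.


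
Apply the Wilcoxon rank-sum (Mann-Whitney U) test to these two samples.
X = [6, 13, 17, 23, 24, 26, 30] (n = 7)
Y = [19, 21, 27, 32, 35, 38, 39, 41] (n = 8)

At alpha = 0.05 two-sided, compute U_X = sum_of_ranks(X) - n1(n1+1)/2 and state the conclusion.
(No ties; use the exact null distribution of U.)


Step 1: Combine and sort all 15 observations; assign midranks.
sorted (value, group): (6,X), (13,X), (17,X), (19,Y), (21,Y), (23,X), (24,X), (26,X), (27,Y), (30,X), (32,Y), (35,Y), (38,Y), (39,Y), (41,Y)
ranks: 6->1, 13->2, 17->3, 19->4, 21->5, 23->6, 24->7, 26->8, 27->9, 30->10, 32->11, 35->12, 38->13, 39->14, 41->15
Step 2: Rank sum for X: R1 = 1 + 2 + 3 + 6 + 7 + 8 + 10 = 37.
Step 3: U_X = R1 - n1(n1+1)/2 = 37 - 7*8/2 = 37 - 28 = 9.
       U_Y = n1*n2 - U_X = 56 - 9 = 47.
Step 4: No ties, so the exact null distribution of U (based on enumerating the C(15,7) = 6435 equally likely rank assignments) gives the two-sided p-value.
Step 5: p-value = 0.028904; compare to alpha = 0.05. reject H0.

U_X = 9, p = 0.028904, reject H0 at alpha = 0.05.


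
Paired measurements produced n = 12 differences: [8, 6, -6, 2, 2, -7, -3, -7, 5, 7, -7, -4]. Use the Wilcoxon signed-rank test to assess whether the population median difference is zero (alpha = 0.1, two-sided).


Step 1: Drop any zero differences (none here) and take |d_i|.
|d| = [8, 6, 6, 2, 2, 7, 3, 7, 5, 7, 7, 4]
Step 2: Midrank |d_i| (ties get averaged ranks).
ranks: |8|->12, |6|->6.5, |6|->6.5, |2|->1.5, |2|->1.5, |7|->9.5, |3|->3, |7|->9.5, |5|->5, |7|->9.5, |7|->9.5, |4|->4
Step 3: Attach original signs; sum ranks with positive sign and with negative sign.
W+ = 12 + 6.5 + 1.5 + 1.5 + 5 + 9.5 = 36
W- = 6.5 + 9.5 + 3 + 9.5 + 9.5 + 4 = 42
(Check: W+ + W- = 78 should equal n(n+1)/2 = 78.)
Step 4: Test statistic W = min(W+, W-) = 36.
Step 5: Ties in |d|, so use the tie-corrected normal approximation.
        E[W] = n(n+1)/4 = 12*13/4 = 39.
        Tie groups: |d|=2 (t=2), |d|=6 (t=2), |d|=7 (t=4); sum(t^3 - t) = 72.
        Var[W] = n(n+1)(2n+1)/24 - sum(t^3-t)/48 = 3900/24 - 72/48 = 161.
        z = (W - E[W]) / sqrt(Var[W]) = (36 - 39) / 12.6886 = -0.2364.
        Two-sided p = 2*Phi(z) = 0.813097.
Step 6: alpha = 0.1. fail to reject H0.

W+ = 36, W- = 42, W = min = 36, p = 0.813097, fail to reject H0.


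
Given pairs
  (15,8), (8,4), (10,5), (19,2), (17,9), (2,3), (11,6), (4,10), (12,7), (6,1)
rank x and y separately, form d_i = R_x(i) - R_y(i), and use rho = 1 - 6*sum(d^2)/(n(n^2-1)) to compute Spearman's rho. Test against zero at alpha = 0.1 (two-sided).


Step 1: Rank x and y separately (midranks; no ties here).
rank(x): 15->8, 8->4, 10->5, 19->10, 17->9, 2->1, 11->6, 4->2, 12->7, 6->3
rank(y): 8->8, 4->4, 5->5, 2->2, 9->9, 3->3, 6->6, 10->10, 7->7, 1->1
Step 2: d_i = R_x(i) - R_y(i); compute d_i^2.
  (8-8)^2=0, (4-4)^2=0, (5-5)^2=0, (10-2)^2=64, (9-9)^2=0, (1-3)^2=4, (6-6)^2=0, (2-10)^2=64, (7-7)^2=0, (3-1)^2=4
sum(d^2) = 136.
Step 3: rho = 1 - 6*136 / (10*(10^2 - 1)) = 1 - 816/990 = 0.175758.
Step 4: Under H0, t = rho * sqrt((n-2)/(1-rho^2)) = 0.5050 ~ t(8).
Step 5: Two-sided p-value from the t-distribution with 8 df = 0.627188.
Step 6: alpha = 0.1. fail to reject H0.

rho = 0.1758, p = 0.627188, fail to reject H0 at alpha = 0.1.


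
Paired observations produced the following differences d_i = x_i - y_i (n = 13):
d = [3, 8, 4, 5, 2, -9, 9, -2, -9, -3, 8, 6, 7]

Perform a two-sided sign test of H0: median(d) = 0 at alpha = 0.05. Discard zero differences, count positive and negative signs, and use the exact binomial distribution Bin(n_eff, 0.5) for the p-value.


Step 1: Discard zero differences. Original n = 13; n_eff = number of nonzero differences = 13.
Nonzero differences (with sign): +3, +8, +4, +5, +2, -9, +9, -2, -9, -3, +8, +6, +7
Step 2: Count signs: positive = 9, negative = 4.
Step 3: Under H0: P(positive) = 0.5, so the number of positives S ~ Bin(13, 0.5).
Step 4: Two-sided exact p-value = sum of Bin(13,0.5) probabilities at or below the observed probability = 0.266846.
Step 5: alpha = 0.05. fail to reject H0.

n_eff = 13, pos = 9, neg = 4, p = 0.266846, fail to reject H0.


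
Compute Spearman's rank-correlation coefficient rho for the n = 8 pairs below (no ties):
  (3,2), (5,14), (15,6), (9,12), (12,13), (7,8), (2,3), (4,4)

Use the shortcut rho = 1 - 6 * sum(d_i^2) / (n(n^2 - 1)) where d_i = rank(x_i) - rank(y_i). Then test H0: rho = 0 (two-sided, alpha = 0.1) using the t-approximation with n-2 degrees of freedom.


Step 1: Rank x and y separately (midranks; no ties here).
rank(x): 3->2, 5->4, 15->8, 9->6, 12->7, 7->5, 2->1, 4->3
rank(y): 2->1, 14->8, 6->4, 12->6, 13->7, 8->5, 3->2, 4->3
Step 2: d_i = R_x(i) - R_y(i); compute d_i^2.
  (2-1)^2=1, (4-8)^2=16, (8-4)^2=16, (6-6)^2=0, (7-7)^2=0, (5-5)^2=0, (1-2)^2=1, (3-3)^2=0
sum(d^2) = 34.
Step 3: rho = 1 - 6*34 / (8*(8^2 - 1)) = 1 - 204/504 = 0.595238.
Step 4: Under H0, t = rho * sqrt((n-2)/(1-rho^2)) = 1.8145 ~ t(6).
Step 5: Two-sided p-value from the t-distribution with 6 df = 0.119530.
Step 6: alpha = 0.1. fail to reject H0.

rho = 0.5952, p = 0.119530, fail to reject H0 at alpha = 0.1.


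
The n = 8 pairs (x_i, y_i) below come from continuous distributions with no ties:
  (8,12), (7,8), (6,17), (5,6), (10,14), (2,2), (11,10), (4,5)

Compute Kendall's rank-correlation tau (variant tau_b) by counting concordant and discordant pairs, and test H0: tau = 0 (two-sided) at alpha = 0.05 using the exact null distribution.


Step 1: Enumerate the 28 unordered pairs (i,j) with i<j and classify each by sign(x_j-x_i) * sign(y_j-y_i).
  (1,2):dx=-1,dy=-4->C; (1,3):dx=-2,dy=+5->D; (1,4):dx=-3,dy=-6->C; (1,5):dx=+2,dy=+2->C
  (1,6):dx=-6,dy=-10->C; (1,7):dx=+3,dy=-2->D; (1,8):dx=-4,dy=-7->C; (2,3):dx=-1,dy=+9->D
  (2,4):dx=-2,dy=-2->C; (2,5):dx=+3,dy=+6->C; (2,6):dx=-5,dy=-6->C; (2,7):dx=+4,dy=+2->C
  (2,8):dx=-3,dy=-3->C; (3,4):dx=-1,dy=-11->C; (3,5):dx=+4,dy=-3->D; (3,6):dx=-4,dy=-15->C
  (3,7):dx=+5,dy=-7->D; (3,8):dx=-2,dy=-12->C; (4,5):dx=+5,dy=+8->C; (4,6):dx=-3,dy=-4->C
  (4,7):dx=+6,dy=+4->C; (4,8):dx=-1,dy=-1->C; (5,6):dx=-8,dy=-12->C; (5,7):dx=+1,dy=-4->D
  (5,8):dx=-6,dy=-9->C; (6,7):dx=+9,dy=+8->C; (6,8):dx=+2,dy=+3->C; (7,8):dx=-7,dy=-5->C
Step 2: C = 22, D = 6, total pairs = 28.
Step 3: tau = (C - D)/(n(n-1)/2) = (22 - 6)/28 = 0.571429.
Step 4: Exact two-sided p-value (enumerate n! = 40320 permutations of y under H0): p = 0.061012.
Step 5: alpha = 0.05. fail to reject H0.

tau_b = 0.5714 (C=22, D=6), p = 0.061012, fail to reject H0.


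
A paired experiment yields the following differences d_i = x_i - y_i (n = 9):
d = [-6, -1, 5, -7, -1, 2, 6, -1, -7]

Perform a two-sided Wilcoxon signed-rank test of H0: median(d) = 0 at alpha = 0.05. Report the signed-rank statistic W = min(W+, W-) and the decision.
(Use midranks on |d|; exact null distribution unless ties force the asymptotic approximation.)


Step 1: Drop any zero differences (none here) and take |d_i|.
|d| = [6, 1, 5, 7, 1, 2, 6, 1, 7]
Step 2: Midrank |d_i| (ties get averaged ranks).
ranks: |6|->6.5, |1|->2, |5|->5, |7|->8.5, |1|->2, |2|->4, |6|->6.5, |1|->2, |7|->8.5
Step 3: Attach original signs; sum ranks with positive sign and with negative sign.
W+ = 5 + 4 + 6.5 = 15.5
W- = 6.5 + 2 + 8.5 + 2 + 2 + 8.5 = 29.5
(Check: W+ + W- = 45 should equal n(n+1)/2 = 45.)
Step 4: Test statistic W = min(W+, W-) = 15.5.
Step 5: Ties in |d|, so use the tie-corrected normal approximation.
        E[W] = n(n+1)/4 = 9*10/4 = 22.5.
        Tie groups: |d|=1 (t=3), |d|=6 (t=2), |d|=7 (t=2); sum(t^3 - t) = 36.
        Var[W] = n(n+1)(2n+1)/24 - sum(t^3-t)/48 = 1710/24 - 36/48 = 70.5.
        z = (W - E[W]) / sqrt(Var[W]) = (15.5 - 22.5) / 8.3964 = -0.8337.
        Two-sided p = 2*Phi(z) = 0.404457.
Step 6: alpha = 0.05. fail to reject H0.

W+ = 15.5, W- = 29.5, W = min = 15.5, p = 0.404457, fail to reject H0.


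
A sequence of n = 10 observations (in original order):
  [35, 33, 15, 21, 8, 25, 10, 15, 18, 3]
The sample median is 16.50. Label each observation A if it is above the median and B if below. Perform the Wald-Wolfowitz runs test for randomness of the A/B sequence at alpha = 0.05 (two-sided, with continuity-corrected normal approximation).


Step 1: Compute median = 16.50; label A = above, B = below.
Labels in order: AABABABBAB  (n_A = 5, n_B = 5)
Step 2: Count runs R = 8.
Step 3: Under H0 (random ordering), E[R] = 2*n_A*n_B/(n_A+n_B) + 1 = 2*5*5/10 + 1 = 6.0000.
        Var[R] = 2*n_A*n_B*(2*n_A*n_B - n_A - n_B) / ((n_A+n_B)^2 * (n_A+n_B-1)) = 2000/900 = 2.2222.
        SD[R] = 1.4907.
Step 4: Continuity-corrected z = (R - 0.5 - E[R]) / SD[R] = (8 - 0.5 - 6.0000) / 1.4907 = 1.0062.
Step 5: Two-sided p-value via normal approximation = 2*(1 - Phi(|z|)) = 0.314305.
Step 6: alpha = 0.05. fail to reject H0.

R = 8, z = 1.0062, p = 0.314305, fail to reject H0.


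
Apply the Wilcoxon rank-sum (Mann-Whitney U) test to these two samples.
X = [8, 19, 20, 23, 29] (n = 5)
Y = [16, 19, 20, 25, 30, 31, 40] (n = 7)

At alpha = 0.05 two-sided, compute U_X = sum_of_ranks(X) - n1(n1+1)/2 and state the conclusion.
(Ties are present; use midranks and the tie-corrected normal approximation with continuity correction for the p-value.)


Step 1: Combine and sort all 12 observations; assign midranks.
sorted (value, group): (8,X), (16,Y), (19,X), (19,Y), (20,X), (20,Y), (23,X), (25,Y), (29,X), (30,Y), (31,Y), (40,Y)
ranks: 8->1, 16->2, 19->3.5, 19->3.5, 20->5.5, 20->5.5, 23->7, 25->8, 29->9, 30->10, 31->11, 40->12
Step 2: Rank sum for X: R1 = 1 + 3.5 + 5.5 + 7 + 9 = 26.
Step 3: U_X = R1 - n1(n1+1)/2 = 26 - 5*6/2 = 26 - 15 = 11.
       U_Y = n1*n2 - U_X = 35 - 11 = 24.
Step 4: Ties are present, so use the tie-corrected normal approximation (with continuity correction) for the p-value.
Step 5: p-value = 0.328162; compare to alpha = 0.05. fail to reject H0.

U_X = 11, p = 0.328162, fail to reject H0 at alpha = 0.05.


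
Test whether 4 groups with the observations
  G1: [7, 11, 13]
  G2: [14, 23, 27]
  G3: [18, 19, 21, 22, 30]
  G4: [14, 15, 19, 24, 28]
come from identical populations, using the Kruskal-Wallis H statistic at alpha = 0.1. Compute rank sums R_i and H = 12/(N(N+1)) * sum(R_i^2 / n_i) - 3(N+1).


Step 1: Combine all N = 16 observations and assign midranks.
sorted (value, group, rank): (7,G1,1), (11,G1,2), (13,G1,3), (14,G2,4.5), (14,G4,4.5), (15,G4,6), (18,G3,7), (19,G3,8.5), (19,G4,8.5), (21,G3,10), (22,G3,11), (23,G2,12), (24,G4,13), (27,G2,14), (28,G4,15), (30,G3,16)
Step 2: Sum ranks within each group.
R_1 = 6 (n_1 = 3)
R_2 = 30.5 (n_2 = 3)
R_3 = 52.5 (n_3 = 5)
R_4 = 47 (n_4 = 5)
Step 3: H = 12/(N(N+1)) * sum(R_i^2/n_i) - 3(N+1)
     = 12/(16*17) * (6^2/3 + 30.5^2/3 + 52.5^2/5 + 47^2/5) - 3*17
     = 0.044118 * 1315.13 - 51
     = 7.020588.
Step 4: Ties present; correction factor C = 1 - 12/(16^3 - 16) = 0.997059. Corrected H = 7.020588 / 0.997059 = 7.041298.
Step 5: Under H0, H ~ chi^2(3); p-value = 0.070593.
Step 6: alpha = 0.1. reject H0.

H = 7.0413, df = 3, p = 0.070593, reject H0.


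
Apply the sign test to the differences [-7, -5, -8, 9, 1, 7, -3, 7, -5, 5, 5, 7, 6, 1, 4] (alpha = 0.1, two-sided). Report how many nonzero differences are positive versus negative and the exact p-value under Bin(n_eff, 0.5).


Step 1: Discard zero differences. Original n = 15; n_eff = number of nonzero differences = 15.
Nonzero differences (with sign): -7, -5, -8, +9, +1, +7, -3, +7, -5, +5, +5, +7, +6, +1, +4
Step 2: Count signs: positive = 10, negative = 5.
Step 3: Under H0: P(positive) = 0.5, so the number of positives S ~ Bin(15, 0.5).
Step 4: Two-sided exact p-value = sum of Bin(15,0.5) probabilities at or below the observed probability = 0.301758.
Step 5: alpha = 0.1. fail to reject H0.

n_eff = 15, pos = 10, neg = 5, p = 0.301758, fail to reject H0.


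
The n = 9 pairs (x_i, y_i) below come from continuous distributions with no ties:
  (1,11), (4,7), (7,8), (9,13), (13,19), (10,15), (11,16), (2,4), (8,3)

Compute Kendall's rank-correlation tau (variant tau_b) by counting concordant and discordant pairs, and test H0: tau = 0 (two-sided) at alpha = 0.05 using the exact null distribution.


Step 1: Enumerate the 36 unordered pairs (i,j) with i<j and classify each by sign(x_j-x_i) * sign(y_j-y_i).
  (1,2):dx=+3,dy=-4->D; (1,3):dx=+6,dy=-3->D; (1,4):dx=+8,dy=+2->C; (1,5):dx=+12,dy=+8->C
  (1,6):dx=+9,dy=+4->C; (1,7):dx=+10,dy=+5->C; (1,8):dx=+1,dy=-7->D; (1,9):dx=+7,dy=-8->D
  (2,3):dx=+3,dy=+1->C; (2,4):dx=+5,dy=+6->C; (2,5):dx=+9,dy=+12->C; (2,6):dx=+6,dy=+8->C
  (2,7):dx=+7,dy=+9->C; (2,8):dx=-2,dy=-3->C; (2,9):dx=+4,dy=-4->D; (3,4):dx=+2,dy=+5->C
  (3,5):dx=+6,dy=+11->C; (3,6):dx=+3,dy=+7->C; (3,7):dx=+4,dy=+8->C; (3,8):dx=-5,dy=-4->C
  (3,9):dx=+1,dy=-5->D; (4,5):dx=+4,dy=+6->C; (4,6):dx=+1,dy=+2->C; (4,7):dx=+2,dy=+3->C
  (4,8):dx=-7,dy=-9->C; (4,9):dx=-1,dy=-10->C; (5,6):dx=-3,dy=-4->C; (5,7):dx=-2,dy=-3->C
  (5,8):dx=-11,dy=-15->C; (5,9):dx=-5,dy=-16->C; (6,7):dx=+1,dy=+1->C; (6,8):dx=-8,dy=-11->C
  (6,9):dx=-2,dy=-12->C; (7,8):dx=-9,dy=-12->C; (7,9):dx=-3,dy=-13->C; (8,9):dx=+6,dy=-1->D
Step 2: C = 29, D = 7, total pairs = 36.
Step 3: tau = (C - D)/(n(n-1)/2) = (29 - 7)/36 = 0.611111.
Step 4: Exact two-sided p-value (enumerate n! = 362880 permutations of y under H0): p = 0.024741.
Step 5: alpha = 0.05. reject H0.

tau_b = 0.6111 (C=29, D=7), p = 0.024741, reject H0.


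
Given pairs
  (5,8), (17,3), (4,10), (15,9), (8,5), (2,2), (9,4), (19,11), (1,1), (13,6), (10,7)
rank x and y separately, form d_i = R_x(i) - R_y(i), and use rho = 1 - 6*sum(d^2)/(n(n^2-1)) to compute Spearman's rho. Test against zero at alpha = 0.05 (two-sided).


Step 1: Rank x and y separately (midranks; no ties here).
rank(x): 5->4, 17->10, 4->3, 15->9, 8->5, 2->2, 9->6, 19->11, 1->1, 13->8, 10->7
rank(y): 8->8, 3->3, 10->10, 9->9, 5->5, 2->2, 4->4, 11->11, 1->1, 6->6, 7->7
Step 2: d_i = R_x(i) - R_y(i); compute d_i^2.
  (4-8)^2=16, (10-3)^2=49, (3-10)^2=49, (9-9)^2=0, (5-5)^2=0, (2-2)^2=0, (6-4)^2=4, (11-11)^2=0, (1-1)^2=0, (8-6)^2=4, (7-7)^2=0
sum(d^2) = 122.
Step 3: rho = 1 - 6*122 / (11*(11^2 - 1)) = 1 - 732/1320 = 0.445455.
Step 4: Under H0, t = rho * sqrt((n-2)/(1-rho^2)) = 1.4926 ~ t(9).
Step 5: Two-sided p-value from the t-distribution with 9 df = 0.169733.
Step 6: alpha = 0.05. fail to reject H0.

rho = 0.4455, p = 0.169733, fail to reject H0 at alpha = 0.05.


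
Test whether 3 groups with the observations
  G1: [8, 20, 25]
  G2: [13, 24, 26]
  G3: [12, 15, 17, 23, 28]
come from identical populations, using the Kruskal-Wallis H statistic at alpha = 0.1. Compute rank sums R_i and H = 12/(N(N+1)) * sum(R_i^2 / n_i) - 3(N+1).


Step 1: Combine all N = 11 observations and assign midranks.
sorted (value, group, rank): (8,G1,1), (12,G3,2), (13,G2,3), (15,G3,4), (17,G3,5), (20,G1,6), (23,G3,7), (24,G2,8), (25,G1,9), (26,G2,10), (28,G3,11)
Step 2: Sum ranks within each group.
R_1 = 16 (n_1 = 3)
R_2 = 21 (n_2 = 3)
R_3 = 29 (n_3 = 5)
Step 3: H = 12/(N(N+1)) * sum(R_i^2/n_i) - 3(N+1)
     = 12/(11*12) * (16^2/3 + 21^2/3 + 29^2/5) - 3*12
     = 0.090909 * 400.533 - 36
     = 0.412121.
Step 4: No ties, so H is used without correction.
Step 5: Under H0, H ~ chi^2(2); p-value = 0.813784.
Step 6: alpha = 0.1. fail to reject H0.

H = 0.4121, df = 2, p = 0.813784, fail to reject H0.


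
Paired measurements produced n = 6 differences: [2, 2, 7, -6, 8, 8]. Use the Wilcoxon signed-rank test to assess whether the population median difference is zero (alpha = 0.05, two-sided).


Step 1: Drop any zero differences (none here) and take |d_i|.
|d| = [2, 2, 7, 6, 8, 8]
Step 2: Midrank |d_i| (ties get averaged ranks).
ranks: |2|->1.5, |2|->1.5, |7|->4, |6|->3, |8|->5.5, |8|->5.5
Step 3: Attach original signs; sum ranks with positive sign and with negative sign.
W+ = 1.5 + 1.5 + 4 + 5.5 + 5.5 = 18
W- = 3 = 3
(Check: W+ + W- = 21 should equal n(n+1)/2 = 21.)
Step 4: Test statistic W = min(W+, W-) = 3.
Step 5: Ties in |d|, so use the tie-corrected normal approximation.
        E[W] = n(n+1)/4 = 6*7/4 = 10.5.
        Tie groups: |d|=2 (t=2), |d|=8 (t=2); sum(t^3 - t) = 12.
        Var[W] = n(n+1)(2n+1)/24 - sum(t^3-t)/48 = 546/24 - 12/48 = 22.5.
        z = (W - E[W]) / sqrt(Var[W]) = (3 - 10.5) / 4.7434 = -1.5811.
        Two-sided p = 2*Phi(z) = 0.113846.
Step 6: alpha = 0.05. fail to reject H0.

W+ = 18, W- = 3, W = min = 3, p = 0.113846, fail to reject H0.


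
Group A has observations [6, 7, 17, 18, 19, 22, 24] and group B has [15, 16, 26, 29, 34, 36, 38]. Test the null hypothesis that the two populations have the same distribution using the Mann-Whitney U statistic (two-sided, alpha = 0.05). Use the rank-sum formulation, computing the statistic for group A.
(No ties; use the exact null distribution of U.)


Step 1: Combine and sort all 14 observations; assign midranks.
sorted (value, group): (6,X), (7,X), (15,Y), (16,Y), (17,X), (18,X), (19,X), (22,X), (24,X), (26,Y), (29,Y), (34,Y), (36,Y), (38,Y)
ranks: 6->1, 7->2, 15->3, 16->4, 17->5, 18->6, 19->7, 22->8, 24->9, 26->10, 29->11, 34->12, 36->13, 38->14
Step 2: Rank sum for X: R1 = 1 + 2 + 5 + 6 + 7 + 8 + 9 = 38.
Step 3: U_X = R1 - n1(n1+1)/2 = 38 - 7*8/2 = 38 - 28 = 10.
       U_Y = n1*n2 - U_X = 49 - 10 = 39.
Step 4: No ties, so the exact null distribution of U (based on enumerating the C(14,7) = 3432 equally likely rank assignments) gives the two-sided p-value.
Step 5: p-value = 0.072844; compare to alpha = 0.05. fail to reject H0.

U_X = 10, p = 0.072844, fail to reject H0 at alpha = 0.05.


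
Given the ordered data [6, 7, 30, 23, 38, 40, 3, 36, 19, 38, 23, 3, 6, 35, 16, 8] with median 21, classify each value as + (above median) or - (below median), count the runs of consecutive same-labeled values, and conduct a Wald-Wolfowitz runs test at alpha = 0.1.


Step 1: Compute median = 21; label A = above, B = below.
Labels in order: BBAAAABABAABBABB  (n_A = 8, n_B = 8)
Step 2: Count runs R = 9.
Step 3: Under H0 (random ordering), E[R] = 2*n_A*n_B/(n_A+n_B) + 1 = 2*8*8/16 + 1 = 9.0000.
        Var[R] = 2*n_A*n_B*(2*n_A*n_B - n_A - n_B) / ((n_A+n_B)^2 * (n_A+n_B-1)) = 14336/3840 = 3.7333.
        SD[R] = 1.9322.
Step 4: R = E[R], so z = 0 with no continuity correction.
Step 5: Two-sided p-value via normal approximation = 2*(1 - Phi(|z|)) = 1.000000.
Step 6: alpha = 0.1. fail to reject H0.

R = 9, z = 0.0000, p = 1.000000, fail to reject H0.


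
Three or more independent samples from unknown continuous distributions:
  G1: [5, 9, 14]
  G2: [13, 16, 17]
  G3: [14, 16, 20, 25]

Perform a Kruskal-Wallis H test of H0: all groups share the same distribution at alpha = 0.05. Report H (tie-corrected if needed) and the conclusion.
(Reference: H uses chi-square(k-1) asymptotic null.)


Step 1: Combine all N = 10 observations and assign midranks.
sorted (value, group, rank): (5,G1,1), (9,G1,2), (13,G2,3), (14,G1,4.5), (14,G3,4.5), (16,G2,6.5), (16,G3,6.5), (17,G2,8), (20,G3,9), (25,G3,10)
Step 2: Sum ranks within each group.
R_1 = 7.5 (n_1 = 3)
R_2 = 17.5 (n_2 = 3)
R_3 = 30 (n_3 = 4)
Step 3: H = 12/(N(N+1)) * sum(R_i^2/n_i) - 3(N+1)
     = 12/(10*11) * (7.5^2/3 + 17.5^2/3 + 30^2/4) - 3*11
     = 0.109091 * 345.833 - 33
     = 4.727273.
Step 4: Ties present; correction factor C = 1 - 12/(10^3 - 10) = 0.987879. Corrected H = 4.727273 / 0.987879 = 4.785276.
Step 5: Under H0, H ~ chi^2(2); p-value = 0.091388.
Step 6: alpha = 0.05. fail to reject H0.

H = 4.7853, df = 2, p = 0.091388, fail to reject H0.


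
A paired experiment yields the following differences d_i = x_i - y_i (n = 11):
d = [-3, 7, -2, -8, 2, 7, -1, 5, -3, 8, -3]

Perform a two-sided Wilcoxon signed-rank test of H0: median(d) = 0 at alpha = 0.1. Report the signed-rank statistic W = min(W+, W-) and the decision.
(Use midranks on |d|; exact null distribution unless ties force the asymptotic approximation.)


Step 1: Drop any zero differences (none here) and take |d_i|.
|d| = [3, 7, 2, 8, 2, 7, 1, 5, 3, 8, 3]
Step 2: Midrank |d_i| (ties get averaged ranks).
ranks: |3|->5, |7|->8.5, |2|->2.5, |8|->10.5, |2|->2.5, |7|->8.5, |1|->1, |5|->7, |3|->5, |8|->10.5, |3|->5
Step 3: Attach original signs; sum ranks with positive sign and with negative sign.
W+ = 8.5 + 2.5 + 8.5 + 7 + 10.5 = 37
W- = 5 + 2.5 + 10.5 + 1 + 5 + 5 = 29
(Check: W+ + W- = 66 should equal n(n+1)/2 = 66.)
Step 4: Test statistic W = min(W+, W-) = 29.
Step 5: Ties in |d|, so use the tie-corrected normal approximation.
        E[W] = n(n+1)/4 = 11*12/4 = 33.
        Tie groups: |d|=2 (t=2), |d|=3 (t=3), |d|=7 (t=2), |d|=8 (t=2); sum(t^3 - t) = 42.
        Var[W] = n(n+1)(2n+1)/24 - sum(t^3-t)/48 = 3036/24 - 42/48 = 125.625.
        z = (W - E[W]) / sqrt(Var[W]) = (29 - 33) / 11.2083 = -0.3569.
        Two-sided p = 2*Phi(z) = 0.721182.
Step 6: alpha = 0.1. fail to reject H0.

W+ = 37, W- = 29, W = min = 29, p = 0.721182, fail to reject H0.
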